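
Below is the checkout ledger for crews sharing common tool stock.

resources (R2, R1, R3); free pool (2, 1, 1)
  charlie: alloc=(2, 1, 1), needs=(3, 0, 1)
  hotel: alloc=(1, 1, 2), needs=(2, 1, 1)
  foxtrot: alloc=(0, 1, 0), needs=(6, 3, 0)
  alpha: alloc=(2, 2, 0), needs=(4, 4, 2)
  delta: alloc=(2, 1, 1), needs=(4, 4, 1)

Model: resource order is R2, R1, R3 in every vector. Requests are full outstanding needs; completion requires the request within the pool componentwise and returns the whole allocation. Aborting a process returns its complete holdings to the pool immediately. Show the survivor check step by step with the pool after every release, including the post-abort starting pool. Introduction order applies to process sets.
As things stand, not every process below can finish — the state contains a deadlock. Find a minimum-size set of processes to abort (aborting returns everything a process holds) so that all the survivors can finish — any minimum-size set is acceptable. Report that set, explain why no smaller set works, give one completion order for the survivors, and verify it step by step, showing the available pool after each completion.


The answer: abort delta.
Key observation: alpha was stuck for good until delta gave back (2, 1, 1); in the order shown it finishes at step 3.
No smaller set exists: with zero aborts the deadlock remains.
The survivors complete as charlie, hotel, alpha, foxtrot. Step-by-step check (starting from the post-abort pool):
  pool = (4, 2, 2)
  charlie needs (3, 0, 1) <= (4, 2, 2) -> finishes; pool += (2, 1, 1) = (6, 3, 3)
  hotel needs (2, 1, 1) <= (6, 3, 3) -> finishes; pool += (1, 1, 2) = (7, 4, 5)
  alpha needs (4, 4, 2) <= (7, 4, 5) -> finishes; pool += (2, 2, 0) = (9, 6, 5)
  foxtrot needs (6, 3, 0) <= (9, 6, 5) -> finishes; pool += (0, 1, 0) = (9, 7, 5)


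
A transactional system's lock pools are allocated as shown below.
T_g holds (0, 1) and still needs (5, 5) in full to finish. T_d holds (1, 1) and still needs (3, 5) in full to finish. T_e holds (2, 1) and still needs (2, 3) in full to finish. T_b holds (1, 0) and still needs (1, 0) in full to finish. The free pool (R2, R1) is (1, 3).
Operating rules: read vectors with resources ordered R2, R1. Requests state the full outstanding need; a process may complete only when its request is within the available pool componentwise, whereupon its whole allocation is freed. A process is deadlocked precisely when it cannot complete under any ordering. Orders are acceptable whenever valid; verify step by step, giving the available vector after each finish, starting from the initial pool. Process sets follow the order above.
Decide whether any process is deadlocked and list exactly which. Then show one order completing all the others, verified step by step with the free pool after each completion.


Deadlocked: T_g and T_d.
Key observation: no order helps: past T_b, T_e, the free pool tops out at (4, 4), below what each blocked process needs in R1.
One completion order for the rest: T_b, T_e. Walking it through:
  pool = (1, 3)
  run T_b (needs (1, 0), free (1, 3)); after release of (1, 0) the pool is (2, 3)
  run T_e (needs (2, 3), free (2, 3)); after release of (2, 1) the pool is (4, 4)
The stuck group stays short no matter what:
  T_g cannot run: need (5, 5) vs free (4, 4) (insufficient R2 and R1)
  T_d cannot run: need (3, 5) vs free (4, 4) (insufficient R1)


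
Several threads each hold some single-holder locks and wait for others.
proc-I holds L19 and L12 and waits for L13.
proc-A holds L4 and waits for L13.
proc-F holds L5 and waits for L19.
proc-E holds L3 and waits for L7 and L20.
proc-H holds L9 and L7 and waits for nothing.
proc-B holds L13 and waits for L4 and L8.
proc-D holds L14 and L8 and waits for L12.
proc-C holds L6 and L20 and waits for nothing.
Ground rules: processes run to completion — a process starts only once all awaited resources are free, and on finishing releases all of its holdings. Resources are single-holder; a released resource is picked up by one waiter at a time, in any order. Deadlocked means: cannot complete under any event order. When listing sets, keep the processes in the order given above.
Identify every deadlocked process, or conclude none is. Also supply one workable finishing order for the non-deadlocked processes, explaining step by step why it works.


The deadlocked set is proc-I, proc-A, proc-F, proc-B and proc-D.
Key observation: the cycle proc-B -> proc-A -> proc-B can never break — each member waits on the next; proc-I and proc-D are caught in further circular waits and proc-F waits into the deadlock from upstream.
One completion order for the rest: proc-C, proc-H, proc-E.
Check, step by step:
  proc-C: no waits; runs immediately, freeing L6 and L20
  proc-H: no waits; runs immediately, freeing L9 and L7
  run proc-E (all its waits — L7 and L20 — are resolved); releases L3


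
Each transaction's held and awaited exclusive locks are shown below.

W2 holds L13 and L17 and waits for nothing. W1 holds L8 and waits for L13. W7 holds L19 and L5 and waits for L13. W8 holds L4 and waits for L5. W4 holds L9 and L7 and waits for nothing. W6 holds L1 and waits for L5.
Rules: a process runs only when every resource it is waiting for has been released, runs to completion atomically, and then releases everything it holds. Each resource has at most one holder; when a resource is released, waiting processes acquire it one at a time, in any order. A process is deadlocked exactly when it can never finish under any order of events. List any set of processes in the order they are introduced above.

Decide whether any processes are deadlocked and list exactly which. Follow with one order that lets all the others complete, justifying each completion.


No process is deadlocked.
Key observation: the waits form no ring: some process can always run, and its releases unblock the others one by one.
The rest can finish in the order W2, W7, W1, W8, W4, W6.
Check, step by step:
  W2: no waits; runs immediately, freeing L13 and L17
  run W7 (all its waits — L13 — are resolved); releases L19 and L5
  run W1 (all its waits — L13 — are resolved); releases L8
  run W8 (all its waits — L5 — are resolved); releases L4
  W4: no waits; runs immediately, freeing L9 and L7
  run W6 (all its waits — L5 — are resolved); releases L1


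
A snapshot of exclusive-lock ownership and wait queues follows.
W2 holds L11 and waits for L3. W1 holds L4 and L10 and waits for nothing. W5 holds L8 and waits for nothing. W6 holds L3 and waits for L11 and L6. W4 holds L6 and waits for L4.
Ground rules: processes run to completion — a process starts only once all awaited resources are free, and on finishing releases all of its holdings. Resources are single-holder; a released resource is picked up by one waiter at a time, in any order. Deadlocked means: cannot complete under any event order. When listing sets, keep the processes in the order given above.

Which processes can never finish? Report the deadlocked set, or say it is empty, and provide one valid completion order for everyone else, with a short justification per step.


Deadlocked set: W2 and W6.
Key observation: the knot is the closed ring of waits W2 -> W6 -> W2; no other process is dragged down with it.
The rest can finish in the order W5, W1, W4.
Walking it through:
  run W5 (it waits on nothing); releases L8
  run W1 (it waits on nothing); releases L4 and L10
  run W4 (all its waits — L4 — are resolved); releases L6


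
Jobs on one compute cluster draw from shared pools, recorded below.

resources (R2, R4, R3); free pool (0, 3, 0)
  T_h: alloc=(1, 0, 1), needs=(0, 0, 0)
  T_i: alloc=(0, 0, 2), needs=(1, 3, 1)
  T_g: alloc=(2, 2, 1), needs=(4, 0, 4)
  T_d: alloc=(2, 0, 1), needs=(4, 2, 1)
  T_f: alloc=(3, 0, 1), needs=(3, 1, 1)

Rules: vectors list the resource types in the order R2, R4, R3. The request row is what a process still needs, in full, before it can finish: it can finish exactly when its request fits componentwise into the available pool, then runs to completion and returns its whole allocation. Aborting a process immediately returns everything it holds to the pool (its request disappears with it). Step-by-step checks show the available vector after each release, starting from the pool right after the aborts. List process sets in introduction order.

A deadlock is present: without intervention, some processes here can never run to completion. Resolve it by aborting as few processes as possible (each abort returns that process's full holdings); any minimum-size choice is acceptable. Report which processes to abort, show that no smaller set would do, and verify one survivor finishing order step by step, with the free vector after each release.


Minimum abort set: T_d.
Key observation: the deadlocked T_f becomes finishable only because T_d released (2, 0, 1); it completes at step 2 below.
Minimality: the empty abort set fails — the state is deadlocked as it stands.
Survivors finish in the order: T_h, T_f, T_i, T_g. Step-by-step check (pool after the aborts first):
  pool = (2, 3, 1)
  T_h: need (0, 0, 0) fits (2, 3, 1); releases (1, 0, 1), pool now (3, 3, 2)
  T_f: need (3, 1, 1) fits (3, 3, 2); releases (3, 0, 1), pool now (6, 3, 3)
  T_i: need (1, 3, 1) fits (6, 3, 3); releases (0, 0, 2), pool now (6, 3, 5)
  T_g: need (4, 0, 4) fits (6, 3, 5); releases (2, 2, 1), pool now (8, 5, 6)


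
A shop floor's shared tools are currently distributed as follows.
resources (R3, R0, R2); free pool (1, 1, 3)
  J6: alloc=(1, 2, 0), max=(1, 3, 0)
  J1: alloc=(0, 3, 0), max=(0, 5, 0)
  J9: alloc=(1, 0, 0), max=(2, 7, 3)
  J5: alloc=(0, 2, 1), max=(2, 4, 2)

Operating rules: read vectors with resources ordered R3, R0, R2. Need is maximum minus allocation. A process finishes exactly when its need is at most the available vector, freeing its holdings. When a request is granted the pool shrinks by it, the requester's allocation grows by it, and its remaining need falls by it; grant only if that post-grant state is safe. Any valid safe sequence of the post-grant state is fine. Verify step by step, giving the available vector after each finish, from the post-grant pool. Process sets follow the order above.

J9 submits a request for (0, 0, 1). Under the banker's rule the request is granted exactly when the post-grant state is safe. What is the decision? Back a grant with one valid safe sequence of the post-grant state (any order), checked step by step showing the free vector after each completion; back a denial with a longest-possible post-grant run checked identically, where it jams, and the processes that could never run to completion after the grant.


GRANT. The post-grant state is safe; one safe sequence: J6, J5, J1, J9.
Key observation: the transfer keeps a workable pool ((1, 1, 2)); J6 starts the safe sequence.
Step-by-step check of the post-grant state:
  pool = (1, 1, 2)
  run J6 (needs (0, 1, 0), free (1, 1, 2)); after release of (1, 2, 0) the pool is (2, 3, 2)
  run J5 (needs (2, 2, 1), free (2, 3, 2)); after release of (0, 2, 1) the pool is (2, 5, 3)
  run J1 (needs (0, 2, 0), free (2, 5, 3)); after release of (0, 3, 0) the pool is (2, 8, 3)
  run J9 (needs (1, 7, 2), free (2, 8, 3)); after release of (1, 0, 1) the pool is (3, 8, 4)


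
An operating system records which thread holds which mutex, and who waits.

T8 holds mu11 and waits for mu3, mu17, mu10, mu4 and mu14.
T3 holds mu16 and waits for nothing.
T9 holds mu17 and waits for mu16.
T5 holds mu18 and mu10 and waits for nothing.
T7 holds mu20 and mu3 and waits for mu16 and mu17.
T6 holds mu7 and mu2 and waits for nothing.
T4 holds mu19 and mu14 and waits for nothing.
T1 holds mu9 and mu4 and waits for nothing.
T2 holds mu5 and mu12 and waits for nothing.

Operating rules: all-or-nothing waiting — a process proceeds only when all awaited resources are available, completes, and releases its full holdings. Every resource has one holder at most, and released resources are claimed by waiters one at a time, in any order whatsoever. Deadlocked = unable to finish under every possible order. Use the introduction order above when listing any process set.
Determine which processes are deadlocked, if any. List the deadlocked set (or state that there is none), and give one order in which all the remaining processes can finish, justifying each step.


Nothing here is deadlocked.
Key observation: no waiting chain loops back on itself — every chain ends at a process that waits on nothing, so everyone eventually runs.
The rest can finish in the order T4, T6, T3, T9, T1, T7, T5, T2, T8.
Verifying each step:
  run T4 (it waits on nothing); releases mu19 and mu14
  run T6 (it waits on nothing); releases mu7 and mu2
  run T3 (it waits on nothing); releases mu16
  T9 waits on mu16 — all released -> runs and releases mu17
  run T1 (it waits on nothing); releases mu9 and mu4
  T7 waits on mu16 and mu17 — all released -> runs and releases mu20 and mu3
  run T5 (it waits on nothing); releases mu18 and mu10
  run T2 (it waits on nothing); releases mu5 and mu12
  T8 waits on mu3, mu17, mu10, mu4 and mu14 — all released -> runs and releases mu11


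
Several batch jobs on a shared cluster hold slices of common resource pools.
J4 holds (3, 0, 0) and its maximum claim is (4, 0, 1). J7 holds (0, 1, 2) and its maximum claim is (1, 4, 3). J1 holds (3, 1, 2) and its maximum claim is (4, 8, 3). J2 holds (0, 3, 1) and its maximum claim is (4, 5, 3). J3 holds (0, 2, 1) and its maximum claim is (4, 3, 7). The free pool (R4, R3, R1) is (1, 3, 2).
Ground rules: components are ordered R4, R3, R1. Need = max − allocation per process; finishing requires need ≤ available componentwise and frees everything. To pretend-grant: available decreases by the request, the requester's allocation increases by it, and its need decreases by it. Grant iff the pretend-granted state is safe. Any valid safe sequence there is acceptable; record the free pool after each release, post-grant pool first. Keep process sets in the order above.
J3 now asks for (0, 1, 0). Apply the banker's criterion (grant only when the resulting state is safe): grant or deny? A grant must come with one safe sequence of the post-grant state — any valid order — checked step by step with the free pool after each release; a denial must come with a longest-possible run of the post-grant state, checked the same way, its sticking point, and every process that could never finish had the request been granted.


DENY: after the grant no complete ordering would exist.
Key observation: after J4, J2, J7 the pool peaks at (4, 6, 5), and each blocked process is short somewhere: J1 on R3; J3 on R1.
Pretend the grant happened; the run J4, J2, J7 goes as far as possible. Walking it through:
  pool = (1, 2, 2)
  J4: need (1, 0, 1) fits (1, 2, 2); releases (3, 0, 0), pool now (4, 2, 2)
  J2: need (4, 2, 2) fits (4, 2, 2); releases (0, 3, 1), pool now (4, 5, 3)
  J7: need (1, 3, 1) fits (4, 5, 3); releases (0, 1, 2), pool now (4, 6, 5)
  blocked: J1 wants (1, 7, 1), pool (4, 6, 5) — not enough R3
  blocked: J3 wants (4, 0, 6), pool (4, 6, 5) — not enough R1
Processes that could never finish after the grant: J1 and J3.


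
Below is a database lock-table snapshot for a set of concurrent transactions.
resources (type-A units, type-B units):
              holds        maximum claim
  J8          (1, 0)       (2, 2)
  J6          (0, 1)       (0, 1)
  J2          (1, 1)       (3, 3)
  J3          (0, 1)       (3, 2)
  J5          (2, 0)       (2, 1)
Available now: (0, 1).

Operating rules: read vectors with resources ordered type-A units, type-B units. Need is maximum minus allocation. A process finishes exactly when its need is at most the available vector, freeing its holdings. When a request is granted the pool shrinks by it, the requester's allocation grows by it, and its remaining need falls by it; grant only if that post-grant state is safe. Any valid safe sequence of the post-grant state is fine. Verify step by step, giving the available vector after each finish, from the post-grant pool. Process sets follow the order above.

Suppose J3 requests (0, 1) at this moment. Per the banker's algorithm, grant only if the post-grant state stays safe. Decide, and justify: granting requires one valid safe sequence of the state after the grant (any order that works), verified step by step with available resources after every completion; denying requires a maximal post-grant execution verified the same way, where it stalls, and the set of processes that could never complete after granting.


DENY — the pretend-granted state is unsafe.
Key observation: after J6, J5 the pool peaks at (2, 1), and each blocked process is short somewhere: J8 on type-B units; J2 on type-B units; J3 on type-A units.
Pretend the grant happened; the run J6, J5 goes as far as possible. Walking it through:
  pool = (0, 0)
  J6 needs (0, 0) <= (0, 0) -> finishes; pool += (0, 1) = (0, 1)
  J5 needs (0, 1) <= (0, 1) -> finishes; pool += (2, 0) = (2, 1)
  J8 cannot run: need (1, 2) vs free (2, 1) (insufficient type-B units)
  J2 cannot run: need (2, 2) vs free (2, 1) (insufficient type-B units)
  J3 cannot run: need (3, 0) vs free (2, 1) (insufficient type-A units)
Had the request been granted, J8, J2 and J3 could never finish.


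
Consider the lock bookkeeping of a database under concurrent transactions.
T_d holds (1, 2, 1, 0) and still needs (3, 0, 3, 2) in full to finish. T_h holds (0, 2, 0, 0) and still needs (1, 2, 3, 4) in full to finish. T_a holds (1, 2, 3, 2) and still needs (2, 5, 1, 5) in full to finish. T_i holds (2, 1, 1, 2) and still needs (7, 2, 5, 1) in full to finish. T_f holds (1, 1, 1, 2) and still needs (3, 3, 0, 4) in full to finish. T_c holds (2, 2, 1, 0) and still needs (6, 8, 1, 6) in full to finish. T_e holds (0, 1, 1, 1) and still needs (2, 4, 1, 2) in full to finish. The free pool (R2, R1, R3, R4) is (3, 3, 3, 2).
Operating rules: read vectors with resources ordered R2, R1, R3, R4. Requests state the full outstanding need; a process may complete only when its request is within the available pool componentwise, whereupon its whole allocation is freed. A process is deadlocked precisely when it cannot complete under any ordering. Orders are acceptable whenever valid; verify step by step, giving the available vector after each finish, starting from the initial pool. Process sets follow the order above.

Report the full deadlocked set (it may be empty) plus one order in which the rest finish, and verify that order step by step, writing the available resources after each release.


The deadlocked set is T_h, T_a, T_i, T_f and T_c.
Key observation: after T_d, T_e the pool peaks at (4, 6, 5, 3), and each blocked process is short somewhere: T_h on R4; T_a on R4; T_i on R2; T_f on R4; T_c on R2, R1, R4.
One completion order for the rest: T_d, T_e. Check, step by step:
  pool = (3, 3, 3, 2)
  run T_d (needs (3, 0, 3, 2), free (3, 3, 3, 2)); after release of (1, 2, 1, 0) the pool is (4, 5, 4, 2)
  run T_e (needs (2, 4, 1, 2), free (4, 5, 4, 2)); after release of (0, 1, 1, 1) the pool is (4, 6, 5, 3)
None of the blocked processes ever fits:
  blocked: T_h wants (1, 2, 3, 4), pool (4, 6, 5, 3) — not enough R4
  blocked: T_a wants (2, 5, 1, 5), pool (4, 6, 5, 3) — not enough R4
  blocked: T_i wants (7, 2, 5, 1), pool (4, 6, 5, 3) — not enough R2
  blocked: T_f wants (3, 3, 0, 4), pool (4, 6, 5, 3) — not enough R4
  blocked: T_c wants (6, 8, 1, 6), pool (4, 6, 5, 3) — not enough R2, R1 and R4


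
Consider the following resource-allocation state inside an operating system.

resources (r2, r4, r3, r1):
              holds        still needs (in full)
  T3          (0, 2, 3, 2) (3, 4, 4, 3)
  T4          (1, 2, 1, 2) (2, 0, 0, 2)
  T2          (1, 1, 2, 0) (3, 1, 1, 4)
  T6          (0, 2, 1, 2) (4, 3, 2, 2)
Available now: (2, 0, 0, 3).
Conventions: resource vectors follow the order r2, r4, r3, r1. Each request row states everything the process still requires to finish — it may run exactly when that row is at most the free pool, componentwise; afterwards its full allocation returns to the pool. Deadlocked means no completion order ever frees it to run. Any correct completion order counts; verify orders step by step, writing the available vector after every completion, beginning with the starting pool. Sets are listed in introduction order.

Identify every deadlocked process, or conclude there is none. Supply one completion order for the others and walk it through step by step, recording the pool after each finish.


Nothing here is deadlocked.
Key observation: T4 can run right away; the returned allocation unlocks the remaining processes in turn.
One completion order for the rest: T4, T2, T6, T3. Check, step by step:
  pool = (2, 0, 0, 3)
  T4 needs (2, 0, 0, 2) <= (2, 0, 0, 3) -> finishes; pool += (1, 2, 1, 2) = (3, 2, 1, 5)
  T2 needs (3, 1, 1, 4) <= (3, 2, 1, 5) -> finishes; pool += (1, 1, 2, 0) = (4, 3, 3, 5)
  T6 needs (4, 3, 2, 2) <= (4, 3, 3, 5) -> finishes; pool += (0, 2, 1, 2) = (4, 5, 4, 7)
  T3 needs (3, 4, 4, 3) <= (4, 5, 4, 7) -> finishes; pool += (0, 2, 3, 2) = (4, 7, 7, 9)


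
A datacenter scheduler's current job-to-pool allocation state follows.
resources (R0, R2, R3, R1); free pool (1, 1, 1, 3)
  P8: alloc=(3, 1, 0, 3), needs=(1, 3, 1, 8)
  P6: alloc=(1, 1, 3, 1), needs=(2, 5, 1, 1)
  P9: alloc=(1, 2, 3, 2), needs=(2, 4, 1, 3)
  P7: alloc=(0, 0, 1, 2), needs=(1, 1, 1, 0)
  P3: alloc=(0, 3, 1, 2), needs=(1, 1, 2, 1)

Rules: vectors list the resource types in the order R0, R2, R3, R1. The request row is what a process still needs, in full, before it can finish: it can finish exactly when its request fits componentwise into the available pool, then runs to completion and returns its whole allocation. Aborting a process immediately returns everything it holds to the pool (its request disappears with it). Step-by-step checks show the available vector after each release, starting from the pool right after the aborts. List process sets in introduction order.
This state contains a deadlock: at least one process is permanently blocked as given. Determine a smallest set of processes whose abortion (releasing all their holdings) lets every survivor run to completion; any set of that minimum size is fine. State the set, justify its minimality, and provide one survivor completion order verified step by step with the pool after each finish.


Abort P6.
Key observation: aborting P6 returns (1, 1, 3, 1), and P8 — hopeless before — runs at step 3 with the returned capacity in the pool.
Why nothing smaller works: aborting no one leaves the state deadlocked as given.
Survivors finish in the order: P7, P3, P8, P9. Check, step by step (pool after the aborts first):
  pool = (2, 2, 4, 4)
  run P7 (needs (1, 1, 1, 0), free (2, 2, 4, 4)); after release of (0, 0, 1, 2) the pool is (2, 2, 5, 6)
  run P3 (needs (1, 1, 2, 1), free (2, 2, 5, 6)); after release of (0, 3, 1, 2) the pool is (2, 5, 6, 8)
  run P8 (needs (1, 3, 1, 8), free (2, 5, 6, 8)); after release of (3, 1, 0, 3) the pool is (5, 6, 6, 11)
  run P9 (needs (2, 4, 1, 3), free (5, 6, 6, 11)); after release of (1, 2, 3, 2) the pool is (6, 8, 9, 13)


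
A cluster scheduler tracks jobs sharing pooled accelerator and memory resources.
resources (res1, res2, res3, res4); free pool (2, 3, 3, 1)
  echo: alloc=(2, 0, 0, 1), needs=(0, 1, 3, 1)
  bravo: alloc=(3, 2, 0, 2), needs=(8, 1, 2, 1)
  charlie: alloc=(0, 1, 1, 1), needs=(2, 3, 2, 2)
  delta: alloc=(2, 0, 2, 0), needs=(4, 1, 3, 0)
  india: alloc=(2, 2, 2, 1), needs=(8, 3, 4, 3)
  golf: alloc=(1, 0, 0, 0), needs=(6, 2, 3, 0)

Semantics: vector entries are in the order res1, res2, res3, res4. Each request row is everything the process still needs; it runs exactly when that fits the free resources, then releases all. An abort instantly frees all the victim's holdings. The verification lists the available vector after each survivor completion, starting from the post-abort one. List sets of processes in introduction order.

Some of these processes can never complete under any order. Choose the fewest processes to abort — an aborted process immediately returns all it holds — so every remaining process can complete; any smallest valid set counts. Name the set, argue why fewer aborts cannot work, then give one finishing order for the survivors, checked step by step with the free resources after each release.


The answer: abort india.
Key observation: aborting india returns (2, 2, 2, 1), and bravo — hopeless before — runs at step 3 with the returned capacity in the pool.
Why nothing smaller works: aborting no one leaves the state deadlocked as given.
Survivors finish in the order: delta, echo, bravo, charlie, golf. Step-by-step check (pool after the aborts first):
  pool = (4, 5, 5, 2)
  delta needs (4, 1, 3, 0) <= (4, 5, 5, 2) -> finishes; pool += (2, 0, 2, 0) = (6, 5, 7, 2)
  echo needs (0, 1, 3, 1) <= (6, 5, 7, 2) -> finishes; pool += (2, 0, 0, 1) = (8, 5, 7, 3)
  bravo needs (8, 1, 2, 1) <= (8, 5, 7, 3) -> finishes; pool += (3, 2, 0, 2) = (11, 7, 7, 5)
  charlie needs (2, 3, 2, 2) <= (11, 7, 7, 5) -> finishes; pool += (0, 1, 1, 1) = (11, 8, 8, 6)
  golf needs (6, 2, 3, 0) <= (11, 8, 8, 6) -> finishes; pool += (1, 0, 0, 0) = (12, 8, 8, 6)


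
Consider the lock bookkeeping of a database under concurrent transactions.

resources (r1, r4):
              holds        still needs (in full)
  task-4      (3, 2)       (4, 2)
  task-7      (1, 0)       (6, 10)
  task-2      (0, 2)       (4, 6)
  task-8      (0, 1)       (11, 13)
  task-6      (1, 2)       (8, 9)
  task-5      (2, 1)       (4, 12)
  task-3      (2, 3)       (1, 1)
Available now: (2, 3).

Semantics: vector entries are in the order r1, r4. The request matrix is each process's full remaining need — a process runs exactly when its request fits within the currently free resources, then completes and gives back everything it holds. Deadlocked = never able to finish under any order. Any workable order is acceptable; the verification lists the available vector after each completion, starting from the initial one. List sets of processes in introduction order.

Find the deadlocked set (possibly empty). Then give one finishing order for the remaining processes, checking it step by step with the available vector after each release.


No process is deadlocked.
Key observation: task-3 can run right away; the returned allocation unlocks the remaining processes in turn.
One completion order for the rest: task-3, task-2, task-4, task-7, task-6, task-5, task-8. Verifying each step:
  pool = (2, 3)
  task-3 needs (1, 1) <= (2, 3) -> finishes; pool += (2, 3) = (4, 6)
  task-2 needs (4, 6) <= (4, 6) -> finishes; pool += (0, 2) = (4, 8)
  task-4 needs (4, 2) <= (4, 8) -> finishes; pool += (3, 2) = (7, 10)
  task-7 needs (6, 10) <= (7, 10) -> finishes; pool += (1, 0) = (8, 10)
  task-6 needs (8, 9) <= (8, 10) -> finishes; pool += (1, 2) = (9, 12)
  task-5 needs (4, 12) <= (9, 12) -> finishes; pool += (2, 1) = (11, 13)
  task-8 needs (11, 13) <= (11, 13) -> finishes; pool += (0, 1) = (11, 14)


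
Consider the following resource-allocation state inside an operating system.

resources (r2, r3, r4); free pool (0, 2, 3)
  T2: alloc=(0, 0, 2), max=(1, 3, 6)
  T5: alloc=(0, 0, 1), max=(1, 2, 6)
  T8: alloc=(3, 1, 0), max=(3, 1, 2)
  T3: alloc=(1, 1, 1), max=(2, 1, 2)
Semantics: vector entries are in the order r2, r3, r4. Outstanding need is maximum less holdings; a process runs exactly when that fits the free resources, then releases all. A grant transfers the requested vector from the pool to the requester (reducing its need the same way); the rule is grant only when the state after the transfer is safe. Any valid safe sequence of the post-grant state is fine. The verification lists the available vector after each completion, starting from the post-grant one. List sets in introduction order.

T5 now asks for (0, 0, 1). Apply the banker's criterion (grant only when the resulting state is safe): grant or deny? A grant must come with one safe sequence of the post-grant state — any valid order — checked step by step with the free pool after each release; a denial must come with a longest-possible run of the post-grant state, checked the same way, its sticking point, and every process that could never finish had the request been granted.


DENY: after the grant no complete ordering would exist.
Key observation: even finishing T8, T3 leaves just (4, 4, 3) free — too little r4 for any of the remaining processes.
On the post-grant state, T8, T3 is a maximal run — nothing extends it. Check, step by step:
  pool = (0, 2, 2)
  run T8 (needs (0, 0, 2), free (0, 2, 2)); after release of (3, 1, 0) the pool is (3, 3, 2)
  run T3 (needs (1, 0, 1), free (3, 3, 2)); after release of (1, 1, 1) the pool is (4, 4, 3)
  T2 still needs (1, 3, 4) but only (4, 4, 3) is free — short on r4
  T5 still needs (1, 2, 4) but only (4, 4, 3) is free — short on r4
Processes that could never finish after the grant: T2 and T5.


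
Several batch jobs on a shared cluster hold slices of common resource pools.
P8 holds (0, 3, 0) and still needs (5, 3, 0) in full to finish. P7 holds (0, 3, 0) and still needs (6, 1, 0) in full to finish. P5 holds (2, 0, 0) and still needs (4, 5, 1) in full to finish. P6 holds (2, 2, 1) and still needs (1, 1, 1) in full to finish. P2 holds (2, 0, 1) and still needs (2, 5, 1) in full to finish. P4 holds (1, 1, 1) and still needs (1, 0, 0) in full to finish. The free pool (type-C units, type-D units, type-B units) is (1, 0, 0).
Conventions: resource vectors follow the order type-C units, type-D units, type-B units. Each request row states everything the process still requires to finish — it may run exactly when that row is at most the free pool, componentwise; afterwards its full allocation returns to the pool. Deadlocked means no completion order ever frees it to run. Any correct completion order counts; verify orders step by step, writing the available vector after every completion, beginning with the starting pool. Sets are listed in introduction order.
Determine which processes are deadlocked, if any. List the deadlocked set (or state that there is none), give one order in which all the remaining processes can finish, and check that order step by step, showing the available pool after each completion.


Deadlocked set: P8, P7, P5 and P2.
Key observation: after P4, P6 the pool peaks at (4, 3, 2), and each blocked process is short somewhere: P8 on type-C units; P7 on type-C units; P5 on type-D units; P2 on type-D units.
One completion order for the rest: P4, P6. Step-by-step check:
  pool = (1, 0, 0)
  run P4 (needs (1, 0, 0), free (1, 0, 0)); after release of (1, 1, 1) the pool is (2, 1, 1)
  run P6 (needs (1, 1, 1), free (2, 1, 1)); after release of (2, 2, 1) the pool is (4, 3, 2)
None of the blocked processes ever fits:
  blocked: P8 wants (5, 3, 0), pool (4, 3, 2) — not enough type-C units
  blocked: P7 wants (6, 1, 0), pool (4, 3, 2) — not enough type-C units
  blocked: P5 wants (4, 5, 1), pool (4, 3, 2) — not enough type-D units
  blocked: P2 wants (2, 5, 1), pool (4, 3, 2) — not enough type-D units


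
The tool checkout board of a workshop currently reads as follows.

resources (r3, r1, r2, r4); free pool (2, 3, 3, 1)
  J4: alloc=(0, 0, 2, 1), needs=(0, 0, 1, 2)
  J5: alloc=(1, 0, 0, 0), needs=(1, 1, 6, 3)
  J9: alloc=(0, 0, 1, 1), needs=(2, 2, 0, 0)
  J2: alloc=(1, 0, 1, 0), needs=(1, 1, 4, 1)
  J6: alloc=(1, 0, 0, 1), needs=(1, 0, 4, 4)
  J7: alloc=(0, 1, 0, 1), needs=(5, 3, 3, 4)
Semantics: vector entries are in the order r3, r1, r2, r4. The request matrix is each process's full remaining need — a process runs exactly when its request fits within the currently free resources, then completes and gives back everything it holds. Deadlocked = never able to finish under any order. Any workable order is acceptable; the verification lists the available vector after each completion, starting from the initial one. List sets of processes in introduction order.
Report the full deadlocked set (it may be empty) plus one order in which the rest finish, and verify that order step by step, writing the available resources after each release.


Deadlocked: J6 and J7.
Key observation: even finishing J9, J4, J5, J2 leaves just (4, 3, 7, 3) free — too little r4 for any of the remaining processes.
A valid finishing order for the others: J9, J4, J5, J2. Walking it through:
  pool = (2, 3, 3, 1)
  run J9 (needs (2, 2, 0, 0), free (2, 3, 3, 1)); after release of (0, 0, 1, 1) the pool is (2, 3, 4, 2)
  run J4 (needs (0, 0, 1, 2), free (2, 3, 4, 2)); after release of (0, 0, 2, 1) the pool is (2, 3, 6, 3)
  run J5 (needs (1, 1, 6, 3), free (2, 3, 6, 3)); after release of (1, 0, 0, 0) the pool is (3, 3, 6, 3)
  run J2 (needs (1, 1, 4, 1), free (3, 3, 6, 3)); after release of (1, 0, 1, 0) the pool is (4, 3, 7, 3)
The blocked processes can never fit:
  blocked: J6 wants (1, 0, 4, 4), pool (4, 3, 7, 3) — not enough r4
  blocked: J7 wants (5, 3, 3, 4), pool (4, 3, 7, 3) — not enough r3 and r4


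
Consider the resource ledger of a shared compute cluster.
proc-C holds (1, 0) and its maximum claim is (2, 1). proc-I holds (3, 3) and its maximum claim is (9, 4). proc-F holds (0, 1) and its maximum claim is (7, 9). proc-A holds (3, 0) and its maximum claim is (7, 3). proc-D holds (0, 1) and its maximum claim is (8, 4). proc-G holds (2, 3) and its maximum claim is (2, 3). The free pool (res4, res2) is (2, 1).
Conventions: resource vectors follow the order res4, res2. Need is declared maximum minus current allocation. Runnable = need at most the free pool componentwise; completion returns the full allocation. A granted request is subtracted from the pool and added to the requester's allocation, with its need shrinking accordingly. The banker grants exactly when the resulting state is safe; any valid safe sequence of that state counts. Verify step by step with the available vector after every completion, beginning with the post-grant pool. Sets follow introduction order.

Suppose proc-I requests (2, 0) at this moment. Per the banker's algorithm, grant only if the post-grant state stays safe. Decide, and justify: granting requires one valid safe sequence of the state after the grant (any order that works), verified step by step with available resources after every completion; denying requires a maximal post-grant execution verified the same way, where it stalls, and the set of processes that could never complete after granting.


DENY: after the grant no complete ordering would exist.
Key observation: after proc-G, proc-C complete, (3, 4) is the best the pool ever gets, yet each leftover process wants more res4.
Pretend the grant happened; the run proc-G, proc-C goes as far as possible. Check, step by step:
  pool = (0, 1)
  proc-G needs (0, 0) <= (0, 1) -> finishes; pool += (2, 3) = (2, 4)
  proc-C needs (1, 1) <= (2, 4) -> finishes; pool += (1, 0) = (3, 4)
  blocked: proc-I wants (4, 1), pool (3, 4) — not enough res4
  blocked: proc-F wants (7, 8), pool (3, 4) — not enough res4 and res2
  blocked: proc-A wants (4, 3), pool (3, 4) — not enough res4
  blocked: proc-D wants (8, 3), pool (3, 4) — not enough res4
Had the request been granted, proc-I, proc-F, proc-A and proc-D could never finish.


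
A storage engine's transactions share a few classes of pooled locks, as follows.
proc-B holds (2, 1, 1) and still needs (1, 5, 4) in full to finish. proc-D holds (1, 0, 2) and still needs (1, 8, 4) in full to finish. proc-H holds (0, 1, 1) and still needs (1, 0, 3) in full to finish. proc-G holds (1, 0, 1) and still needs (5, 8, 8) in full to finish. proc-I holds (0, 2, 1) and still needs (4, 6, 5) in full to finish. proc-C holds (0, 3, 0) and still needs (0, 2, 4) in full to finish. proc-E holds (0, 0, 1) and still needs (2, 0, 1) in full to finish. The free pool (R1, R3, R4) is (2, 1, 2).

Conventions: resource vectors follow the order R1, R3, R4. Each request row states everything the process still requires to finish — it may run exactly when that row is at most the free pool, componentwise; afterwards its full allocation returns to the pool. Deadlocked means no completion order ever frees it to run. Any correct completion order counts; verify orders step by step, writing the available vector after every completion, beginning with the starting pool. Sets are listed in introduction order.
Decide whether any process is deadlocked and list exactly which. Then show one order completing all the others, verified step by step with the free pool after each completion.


No process is deadlocked.
Key observation: there is always a runnable process — proc-E first — so the state unwinds completely.
One completion order for the rest: proc-E, proc-H, proc-C, proc-B, proc-I, proc-D, proc-G. Walking it through:
  pool = (2, 1, 2)
  proc-E needs (2, 0, 1) <= (2, 1, 2) -> finishes; pool += (0, 0, 1) = (2, 1, 3)
  proc-H needs (1, 0, 3) <= (2, 1, 3) -> finishes; pool += (0, 1, 1) = (2, 2, 4)
  proc-C needs (0, 2, 4) <= (2, 2, 4) -> finishes; pool += (0, 3, 0) = (2, 5, 4)
  proc-B needs (1, 5, 4) <= (2, 5, 4) -> finishes; pool += (2, 1, 1) = (4, 6, 5)
  proc-I needs (4, 6, 5) <= (4, 6, 5) -> finishes; pool += (0, 2, 1) = (4, 8, 6)
  proc-D needs (1, 8, 4) <= (4, 8, 6) -> finishes; pool += (1, 0, 2) = (5, 8, 8)
  proc-G needs (5, 8, 8) <= (5, 8, 8) -> finishes; pool += (1, 0, 1) = (6, 8, 9)


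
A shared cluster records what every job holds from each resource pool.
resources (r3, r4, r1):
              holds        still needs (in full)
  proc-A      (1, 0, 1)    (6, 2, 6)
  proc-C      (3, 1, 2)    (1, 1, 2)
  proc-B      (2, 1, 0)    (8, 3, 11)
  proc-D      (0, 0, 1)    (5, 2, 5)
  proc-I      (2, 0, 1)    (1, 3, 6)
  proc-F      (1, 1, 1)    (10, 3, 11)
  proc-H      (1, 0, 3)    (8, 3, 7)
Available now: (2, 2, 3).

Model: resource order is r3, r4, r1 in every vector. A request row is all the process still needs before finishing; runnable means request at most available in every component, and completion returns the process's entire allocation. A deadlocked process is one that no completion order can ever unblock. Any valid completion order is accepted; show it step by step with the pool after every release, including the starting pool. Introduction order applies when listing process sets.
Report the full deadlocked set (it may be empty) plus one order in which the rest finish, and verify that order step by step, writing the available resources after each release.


The deadlocked set is empty.
Key observation: no deadlock: proc-C fits now, and the freed resources carry the rest through.
The rest can finish in the order proc-C, proc-D, proc-I, proc-A, proc-H, proc-B, proc-F. Verifying each step:
  pool = (2, 2, 3)
  run proc-C (needs (1, 1, 2), free (2, 2, 3)); after release of (3, 1, 2) the pool is (5, 3, 5)
  run proc-D (needs (5, 2, 5), free (5, 3, 5)); after release of (0, 0, 1) the pool is (5, 3, 6)
  run proc-I (needs (1, 3, 6), free (5, 3, 6)); after release of (2, 0, 1) the pool is (7, 3, 7)
  run proc-A (needs (6, 2, 6), free (7, 3, 7)); after release of (1, 0, 1) the pool is (8, 3, 8)
  run proc-H (needs (8, 3, 7), free (8, 3, 8)); after release of (1, 0, 3) the pool is (9, 3, 11)
  run proc-B (needs (8, 3, 11), free (9, 3, 11)); after release of (2, 1, 0) the pool is (11, 4, 11)
  run proc-F (needs (10, 3, 11), free (11, 4, 11)); after release of (1, 1, 1) the pool is (12, 5, 12)


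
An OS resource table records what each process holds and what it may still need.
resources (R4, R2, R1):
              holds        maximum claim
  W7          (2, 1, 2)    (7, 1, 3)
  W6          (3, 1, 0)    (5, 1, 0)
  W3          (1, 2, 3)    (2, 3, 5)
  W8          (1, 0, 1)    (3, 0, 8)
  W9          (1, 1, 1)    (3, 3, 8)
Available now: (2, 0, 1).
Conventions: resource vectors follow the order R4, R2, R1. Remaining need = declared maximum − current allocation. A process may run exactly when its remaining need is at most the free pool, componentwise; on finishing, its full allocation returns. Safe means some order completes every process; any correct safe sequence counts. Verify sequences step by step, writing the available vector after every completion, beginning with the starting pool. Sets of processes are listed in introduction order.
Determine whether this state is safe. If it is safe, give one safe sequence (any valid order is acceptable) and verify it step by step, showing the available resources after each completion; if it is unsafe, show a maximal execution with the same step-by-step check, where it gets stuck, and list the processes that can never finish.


The state is UNSAFE.
Key observation: no order helps: past W6, W7, W3, the free pool tops out at (8, 4, 6), below what each blocked process needs in R1.
The run W6, W7, W3 cannot be extended any further. Verifying each step:
  pool = (2, 0, 1)
  W6 needs (2, 0, 0) <= (2, 0, 1) -> finishes; pool += (3, 1, 0) = (5, 1, 1)
  W7 needs (5, 0, 1) <= (5, 1, 1) -> finishes; pool += (2, 1, 2) = (7, 2, 3)
  W3 needs (1, 1, 2) <= (7, 2, 3) -> finishes; pool += (1, 2, 3) = (8, 4, 6)
  blocked: W8 wants (2, 0, 7), pool (8, 4, 6) — not enough R1
  blocked: W9 wants (2, 2, 7), pool (8, 4, 6) — not enough R1
Permanently blocked: W8 and W9.
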